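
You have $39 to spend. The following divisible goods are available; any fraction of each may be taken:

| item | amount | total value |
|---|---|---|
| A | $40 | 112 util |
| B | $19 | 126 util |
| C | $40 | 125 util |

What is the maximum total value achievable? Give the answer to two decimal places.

Take in order of value per unit:
- B (126/19 per unit): all 19 → value 126, running total 126.00
- C (125/40 per unit): 20 of 40 → value 20×125/40 = 62.5000, running total 188.50
Total 188.50.

188.50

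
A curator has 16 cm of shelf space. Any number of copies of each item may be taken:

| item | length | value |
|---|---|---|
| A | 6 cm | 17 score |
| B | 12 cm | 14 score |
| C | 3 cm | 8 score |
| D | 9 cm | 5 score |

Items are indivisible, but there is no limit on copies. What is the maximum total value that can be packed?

Best value-per-unit is A at 17/6; filling with it alone gives 2×17 = 34.
Optimal mix: 2×A + 1×C → length 15, value 42.

42 score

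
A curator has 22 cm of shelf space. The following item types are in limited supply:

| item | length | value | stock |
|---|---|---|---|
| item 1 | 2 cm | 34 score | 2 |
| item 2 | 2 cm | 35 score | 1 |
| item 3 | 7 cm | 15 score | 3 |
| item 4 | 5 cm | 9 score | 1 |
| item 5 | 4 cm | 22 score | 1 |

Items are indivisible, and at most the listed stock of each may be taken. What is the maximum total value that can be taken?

149 score

Top feasible selections:
- 2×item 1 + 1×item 2 + 1×item 3 + 1×item 4 + 1×item 5: length 22, value 149
- 2×item 1 + 1×item 2 + 1×item 3 + 1×item 5: length 17, value 140
- 2×item 1 + 1×item 2 + 1×item 4 + 1×item 5: length 15, value 134
Best: 149 score.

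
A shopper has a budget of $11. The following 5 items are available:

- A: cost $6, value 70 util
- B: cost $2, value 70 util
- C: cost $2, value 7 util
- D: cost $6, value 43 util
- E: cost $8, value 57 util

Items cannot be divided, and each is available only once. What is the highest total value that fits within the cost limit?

Check high-value combinations within $11:
- A+B+C: cost 6+2+2=10, value 70+70+7=147
- A+B: cost 6+2=8, value 70+70=140
- B+E: cost 2+8=10, value 70+57=127
- B+C+D: cost 2+2+6=10, value 70+7+43=120
Best: 147 util.

147 util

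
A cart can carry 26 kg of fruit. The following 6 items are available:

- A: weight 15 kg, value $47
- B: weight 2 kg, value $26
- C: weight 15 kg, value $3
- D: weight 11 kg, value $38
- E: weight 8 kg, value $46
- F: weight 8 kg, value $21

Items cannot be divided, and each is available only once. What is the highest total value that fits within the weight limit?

$119

This is a 0/1 knapsack; check combinations near the capacity.
- A+B+E: weight 15+2+8=25, value 47+26+46=119
- B+D+E: weight 2+11+8=21, value 26+38+46=110
- A+B+F: weight 15+2+8=25, value 47+26+21=94
- B+E+F: weight 2+8+8=18, value 26+46+21=93
- A+E: weight 15+8=23, value 47+46=93
Best: $119.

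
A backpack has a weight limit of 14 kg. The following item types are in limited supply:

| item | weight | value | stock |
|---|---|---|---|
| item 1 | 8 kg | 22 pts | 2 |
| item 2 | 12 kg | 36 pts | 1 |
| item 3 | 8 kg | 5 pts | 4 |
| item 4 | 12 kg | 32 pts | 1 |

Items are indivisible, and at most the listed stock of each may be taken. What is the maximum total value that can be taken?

36 pts

Best selections within weight 14 and stock limits:
- 1×item 2: weight 12, value 36
- 1×item 4: weight 12, value 32
Best: 36 pts.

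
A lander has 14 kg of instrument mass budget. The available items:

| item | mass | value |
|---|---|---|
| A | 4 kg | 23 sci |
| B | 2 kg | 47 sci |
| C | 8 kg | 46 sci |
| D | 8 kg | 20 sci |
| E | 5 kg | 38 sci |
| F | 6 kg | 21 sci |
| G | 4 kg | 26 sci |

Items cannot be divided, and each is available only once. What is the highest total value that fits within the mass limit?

119 sci

Check high-value combinations within 14 kg:
- B+C+G: mass 2+8+4=14, value 47+46+26=119
- A+B+C: mass 4+2+8=14, value 23+47+46=116
- B+E+G: mass 2+5+4=11, value 47+38+26=111
- A+B+E: mass 4+2+5=11, value 23+47+38=108
Best: 119 sci.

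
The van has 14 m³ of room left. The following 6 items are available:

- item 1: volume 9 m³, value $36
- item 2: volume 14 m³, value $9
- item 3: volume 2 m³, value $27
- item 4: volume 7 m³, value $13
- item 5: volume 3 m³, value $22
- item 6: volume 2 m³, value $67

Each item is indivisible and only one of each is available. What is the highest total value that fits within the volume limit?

$130

Check high-value combinations within 14 m³:
- item 1+item 3+item 6: volume 9+2+2=13, value 36+27+67=130
- item 3+item 4+item 5+item 6: volume 2+7+3+2=14, value 27+13+22+67=129
- item 1+item 5+item 6: volume 9+3+2=14, value 36+22+67=125
- item 3+item 5+item 6: volume 2+3+2=7, value 27+22+67=116
Best: $130.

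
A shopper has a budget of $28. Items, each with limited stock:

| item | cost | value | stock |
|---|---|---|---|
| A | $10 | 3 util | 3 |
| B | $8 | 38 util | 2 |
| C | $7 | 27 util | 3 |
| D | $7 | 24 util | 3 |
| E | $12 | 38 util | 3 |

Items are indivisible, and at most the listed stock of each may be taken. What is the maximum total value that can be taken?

114 util

Best selections within cost 28 and stock limits:
- 2×B + 1×E: cost 28, value 114
- 3×C + 1×D: cost 28, value 105
- 2×B + 1×C: cost 23, value 103
Best: 114 util.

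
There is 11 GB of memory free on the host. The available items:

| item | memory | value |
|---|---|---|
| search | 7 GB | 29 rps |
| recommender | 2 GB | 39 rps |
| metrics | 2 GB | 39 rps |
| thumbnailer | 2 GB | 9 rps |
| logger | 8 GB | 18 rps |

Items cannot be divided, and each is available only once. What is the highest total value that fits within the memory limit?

107 rps

This is a 0/1 knapsack; check combinations near the capacity.
- search+recommender+metrics: memory 7+2+2=11, value 29+39+39=107
- recommender+metrics+thumbnailer: memory 2+2+2=6, value 39+39+9=87
- recommender+metrics: memory 2+2=4, value 39+39=78
- search+recommender+thumbnailer: memory 7+2+2=11, value 29+39+9=77
- search+metrics+thumbnailer: memory 7+2+2=11, value 29+39+9=77
Best: 107 rps.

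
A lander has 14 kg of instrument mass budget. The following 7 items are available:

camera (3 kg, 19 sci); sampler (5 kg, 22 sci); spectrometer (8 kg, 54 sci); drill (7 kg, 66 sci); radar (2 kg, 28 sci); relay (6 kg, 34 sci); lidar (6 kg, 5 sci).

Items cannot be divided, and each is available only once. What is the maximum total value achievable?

116 sci

Check high-value combinations within 14 kg:
- sampler+drill+radar: mass 5+7+2=14, value 22+66+28=116
- camera+drill+radar: mass 3+7+2=12, value 19+66+28=113
- camera+spectrometer+radar: mass 3+8+2=13, value 19+54+28=101
- drill+relay: mass 7+6=13, value 66+34=100
Best: 116 sci.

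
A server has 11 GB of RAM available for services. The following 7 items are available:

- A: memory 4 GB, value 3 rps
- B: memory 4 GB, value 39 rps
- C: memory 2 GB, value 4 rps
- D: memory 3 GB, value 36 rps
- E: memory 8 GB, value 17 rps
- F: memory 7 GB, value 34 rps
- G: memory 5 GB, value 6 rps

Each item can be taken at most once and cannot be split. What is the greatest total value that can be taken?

This is a 0/1 knapsack; check combinations near the capacity.
- B+C+D: memory 4+2+3=9, value 39+4+36=79
- A+B+D: memory 4+4+3=11, value 3+39+36=78
- B+D: memory 4+3=7, value 39+36=75
- B+F: memory 4+7=11, value 39+34=73
Best: 79 rps.

79 rps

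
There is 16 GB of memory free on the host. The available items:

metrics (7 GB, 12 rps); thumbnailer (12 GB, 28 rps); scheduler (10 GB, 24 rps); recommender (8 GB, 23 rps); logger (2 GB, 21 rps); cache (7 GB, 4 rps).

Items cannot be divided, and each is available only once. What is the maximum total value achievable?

49 rps

Check high-value combinations within 16 GB:
- thumbnailer+logger: memory 12+2=14, value 28+21=49
- scheduler+logger: memory 10+2=12, value 24+21=45
- recommender+logger: memory 8+2=10, value 23+21=44
- metrics+logger+cache: memory 7+2+7=16, value 12+21+4=37
- metrics+recommender: memory 7+8=15, value 12+23=35
Best: 49 rps.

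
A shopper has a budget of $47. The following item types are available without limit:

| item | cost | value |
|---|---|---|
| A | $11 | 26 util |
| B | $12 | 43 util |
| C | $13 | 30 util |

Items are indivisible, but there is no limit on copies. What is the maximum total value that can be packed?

Best value-per-unit is B at 43/12; filling with it alone gives 3×43 = 129.
Optimal mix: 1×A + 3×B → cost 47, value 155.

155 util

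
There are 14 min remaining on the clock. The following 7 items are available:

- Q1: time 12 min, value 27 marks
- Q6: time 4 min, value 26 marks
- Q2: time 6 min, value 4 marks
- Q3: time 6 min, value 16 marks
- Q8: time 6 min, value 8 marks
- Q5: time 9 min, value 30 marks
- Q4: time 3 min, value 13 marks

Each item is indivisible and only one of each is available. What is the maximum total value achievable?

This is a 0/1 knapsack; check combinations near the capacity.
- Q6+Q5: time 4+9=13, value 26+30=56
- Q6+Q3+Q4: time 4+6+3=13, value 26+16+13=55
- Q6+Q8+Q4: time 4+6+3=13, value 26+8+13=47
- Q5+Q4: time 9+3=12, value 30+13=43
Best: 56 marks.

56 marks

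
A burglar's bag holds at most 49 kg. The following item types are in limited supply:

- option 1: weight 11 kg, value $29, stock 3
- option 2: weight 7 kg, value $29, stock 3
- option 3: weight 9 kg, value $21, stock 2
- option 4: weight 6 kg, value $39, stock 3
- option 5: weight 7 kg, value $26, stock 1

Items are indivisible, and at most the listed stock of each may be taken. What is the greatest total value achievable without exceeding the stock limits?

Best selections within weight 49 and stock limits:
- 3×option 2 + 3×option 4 + 1×option 5: weight 46, value 230
- 3×option 2 + 1×option 3 + 3×option 4: weight 48, value 225
Best: $230.

$230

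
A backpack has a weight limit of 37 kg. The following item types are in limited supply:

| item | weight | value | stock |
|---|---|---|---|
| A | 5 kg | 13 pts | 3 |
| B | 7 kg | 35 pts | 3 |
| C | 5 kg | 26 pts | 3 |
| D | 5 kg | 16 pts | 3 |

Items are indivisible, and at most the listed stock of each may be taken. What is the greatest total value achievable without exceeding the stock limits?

183 pts

Best selections within weight 37 and stock limits:
- 3×B + 3×C: weight 36, value 183
- 3×B + 2×C + 1×D: weight 36, value 173
Best: 183 pts.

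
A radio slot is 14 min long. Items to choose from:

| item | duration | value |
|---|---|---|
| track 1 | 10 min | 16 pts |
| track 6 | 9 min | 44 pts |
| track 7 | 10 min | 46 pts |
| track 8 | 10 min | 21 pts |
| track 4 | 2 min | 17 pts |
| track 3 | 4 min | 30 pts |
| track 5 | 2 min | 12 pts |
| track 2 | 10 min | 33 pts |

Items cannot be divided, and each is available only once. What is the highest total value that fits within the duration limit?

Check high-value combinations within 14 min:
- track 7+track 3: duration 10+4=14, value 46+30=76
- track 7+track 4+track 5: duration 10+2+2=14, value 46+17+12=75
- track 6+track 3: duration 9+4=13, value 44+30=74
Best: 76 pts.

76 pts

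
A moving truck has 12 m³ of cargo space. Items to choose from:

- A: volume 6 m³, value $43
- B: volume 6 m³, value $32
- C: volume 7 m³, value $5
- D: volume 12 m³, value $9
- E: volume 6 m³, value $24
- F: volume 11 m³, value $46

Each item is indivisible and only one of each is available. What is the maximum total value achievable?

Check high-value combinations within 12 m³:
- A+B: volume 6+6=12, value 43+32=75
- A+E: volume 6+6=12, value 43+24=67
- B+E: volume 6+6=12, value 32+24=56
Best: $75.

$75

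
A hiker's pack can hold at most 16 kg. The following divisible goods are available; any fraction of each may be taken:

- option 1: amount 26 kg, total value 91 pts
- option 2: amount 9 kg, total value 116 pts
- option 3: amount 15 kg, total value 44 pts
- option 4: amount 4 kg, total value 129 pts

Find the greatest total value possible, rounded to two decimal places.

255.50

Take in order of value per unit:
- option 4 (129/4 per unit): all 4 → value 129, running total 129.00
- option 2 (116/9 per unit): all 9 → value 116, running total 245.00
- option 1 (91/26 per unit): 3 of 26 → value 3×91/26 = 10.5000, running total 255.50
Total 255.50.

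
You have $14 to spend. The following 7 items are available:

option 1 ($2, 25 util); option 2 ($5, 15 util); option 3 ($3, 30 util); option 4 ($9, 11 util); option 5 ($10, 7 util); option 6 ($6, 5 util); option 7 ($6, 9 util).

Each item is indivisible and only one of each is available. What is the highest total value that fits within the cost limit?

70 util

Check high-value combinations within $14:
- option 1+option 2+option 3: cost 2+5+3=10, value 25+15+30=70
- option 1+option 3+option 4: cost 2+3+9=14, value 25+30+11=66
- option 1+option 3+option 7: cost 2+3+6=11, value 25+30+9=64
- option 1+option 3+option 6: cost 2+3+6=11, value 25+30+5=60
- option 1+option 3: cost 2+3=5, value 25+30=55
Best: 70 util.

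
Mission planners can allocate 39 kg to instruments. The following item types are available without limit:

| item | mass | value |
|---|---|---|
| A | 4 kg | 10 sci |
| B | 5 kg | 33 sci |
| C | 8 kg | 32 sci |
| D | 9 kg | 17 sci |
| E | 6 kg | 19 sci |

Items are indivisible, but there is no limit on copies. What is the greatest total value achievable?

241 sci

Best value-per-unit is B at 33/5; filling with it alone gives 7×33 = 231.
Optimal mix: 1×A + 7×B → mass 39, value 241.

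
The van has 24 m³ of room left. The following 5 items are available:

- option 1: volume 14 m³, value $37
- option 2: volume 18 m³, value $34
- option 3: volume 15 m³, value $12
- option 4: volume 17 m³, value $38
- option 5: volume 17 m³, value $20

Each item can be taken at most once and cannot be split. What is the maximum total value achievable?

$38

Check high-value combinations within 24 m³:
- option 4: volume 17, value 38
- option 1: volume 14, value 37
- option 2: volume 18, value 34
- option 5: volume 17, value 20
- option 3: volume 15, value 12
Best: $38.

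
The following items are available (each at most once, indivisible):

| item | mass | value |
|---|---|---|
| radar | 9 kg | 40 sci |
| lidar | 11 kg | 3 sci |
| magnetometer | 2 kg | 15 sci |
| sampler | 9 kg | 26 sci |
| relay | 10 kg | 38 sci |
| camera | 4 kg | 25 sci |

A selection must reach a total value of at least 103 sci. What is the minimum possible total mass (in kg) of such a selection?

23

Subsets with value ≥ 103, sorted by total mass:
- radar+relay+camera: mass 23, value 103
- radar+magnetometer+sampler+camera: mass 24, value 106
- radar+magnetometer+relay+camera: mass 25, value 118
Minimum mass: 23 kg.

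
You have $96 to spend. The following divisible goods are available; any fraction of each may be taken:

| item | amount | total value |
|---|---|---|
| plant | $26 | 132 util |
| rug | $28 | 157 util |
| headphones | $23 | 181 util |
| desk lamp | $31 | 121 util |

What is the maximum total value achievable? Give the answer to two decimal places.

544.16

Take in order of value per unit:
- headphones (181/23 per unit): all 23 → value 181, running total 181.00
- rug (157/28 per unit): all 28 → value 157, running total 338.00
- plant (132/26 per unit): all 26 → value 132, running total 470.00
- desk lamp (121/31 per unit): 19 of 31 → value 19×121/31 = 74.1613, running total 544.16
Total 544.16.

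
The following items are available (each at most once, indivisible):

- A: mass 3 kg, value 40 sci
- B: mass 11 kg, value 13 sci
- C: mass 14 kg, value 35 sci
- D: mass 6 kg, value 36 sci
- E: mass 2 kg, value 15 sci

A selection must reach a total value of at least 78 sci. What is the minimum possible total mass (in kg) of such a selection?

Subsets with value ≥ 78, sorted by total mass:
- A+D+E: mass 11, value 91
- A+C+E: mass 19, value 90
- A+B+D: mass 20, value 89
- A+B+D+E: mass 22, value 104
Minimum mass: 11 kg.

11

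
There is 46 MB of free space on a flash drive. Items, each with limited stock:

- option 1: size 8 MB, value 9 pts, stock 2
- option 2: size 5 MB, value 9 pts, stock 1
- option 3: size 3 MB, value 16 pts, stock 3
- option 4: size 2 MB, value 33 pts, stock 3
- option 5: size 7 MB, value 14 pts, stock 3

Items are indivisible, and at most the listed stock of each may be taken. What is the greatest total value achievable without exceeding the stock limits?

Top feasible selections:
- 1×option 2 + 3×option 3 + 3×option 4 + 3×option 5: size 41, value 198
- 1×option 1 + 3×option 3 + 3×option 4 + 3×option 5: size 44, value 198
Best: 198 pts.

198 pts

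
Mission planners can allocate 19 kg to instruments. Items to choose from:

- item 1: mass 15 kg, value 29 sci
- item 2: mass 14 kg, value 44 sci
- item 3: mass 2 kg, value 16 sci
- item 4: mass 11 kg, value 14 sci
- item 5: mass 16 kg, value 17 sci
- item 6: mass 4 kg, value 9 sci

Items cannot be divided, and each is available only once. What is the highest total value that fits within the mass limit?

60 sci

This is a 0/1 knapsack; check combinations near the capacity.
- item 2+item 3: mass 14+2=16, value 44+16=60
- item 2+item 6: mass 14+4=18, value 44+9=53
- item 1+item 3: mass 15+2=17, value 29+16=45
- item 2: mass 14, value 44
Best: 60 sci.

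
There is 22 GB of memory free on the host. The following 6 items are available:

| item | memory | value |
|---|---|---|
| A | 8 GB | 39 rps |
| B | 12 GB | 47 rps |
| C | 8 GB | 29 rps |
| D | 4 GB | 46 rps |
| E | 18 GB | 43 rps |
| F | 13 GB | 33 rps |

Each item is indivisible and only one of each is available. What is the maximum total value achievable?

114 rps

This is a 0/1 knapsack; check combinations near the capacity.
- A+C+D: memory 8+8+4=20, value 39+29+46=114
- B+D: memory 12+4=16, value 47+46=93
- D+E: memory 4+18=22, value 46+43=89
- A+B: memory 8+12=20, value 39+47=86
- A+D: memory 8+4=12, value 39+46=85
Best: 114 rps.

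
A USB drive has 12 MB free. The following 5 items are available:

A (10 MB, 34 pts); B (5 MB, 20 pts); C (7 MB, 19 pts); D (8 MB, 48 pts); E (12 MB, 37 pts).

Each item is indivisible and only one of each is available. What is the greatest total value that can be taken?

Check high-value combinations within 12 MB:
- D: size 8, value 48
- B+C: size 5+7=12, value 20+19=39
- E: size 12, value 37
Best: 48 pts.

48 pts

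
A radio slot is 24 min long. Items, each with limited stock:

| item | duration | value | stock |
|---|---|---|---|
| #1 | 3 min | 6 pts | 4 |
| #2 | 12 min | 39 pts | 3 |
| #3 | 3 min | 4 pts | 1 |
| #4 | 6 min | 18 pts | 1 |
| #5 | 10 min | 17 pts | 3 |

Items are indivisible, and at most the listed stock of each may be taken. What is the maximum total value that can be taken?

Top feasible selections:
- 2×#2: duration 24, value 78
- 2×#1 + 1×#2 + 1×#4: duration 24, value 69
Best: 78 pts.

78 pts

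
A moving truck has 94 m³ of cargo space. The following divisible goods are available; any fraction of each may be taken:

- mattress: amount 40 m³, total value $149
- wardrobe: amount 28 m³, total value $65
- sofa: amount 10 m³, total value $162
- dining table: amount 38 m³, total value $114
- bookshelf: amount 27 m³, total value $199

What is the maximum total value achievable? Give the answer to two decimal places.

561.00

Take in order of value per unit:
- sofa (162/10 per unit): all 10 → value 162, running total 162.00
- bookshelf (199/27 per unit): all 27 → value 199, running total 361.00
- mattress (149/40 per unit): all 40 → value 149, running total 510.00
- dining table (114/38 per unit): 17 of 38 → value 17×114/38 = 51.0000, running total 561.00
Total 561.00.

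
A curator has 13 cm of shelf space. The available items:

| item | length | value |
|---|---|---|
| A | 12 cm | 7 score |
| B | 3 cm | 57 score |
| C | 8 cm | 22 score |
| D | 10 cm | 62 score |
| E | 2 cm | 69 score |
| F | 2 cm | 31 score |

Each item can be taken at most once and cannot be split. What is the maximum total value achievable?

Check high-value combinations within 13 cm:
- B+E+F: length 3+2+2=7, value 57+69+31=157
- B+C+E: length 3+8+2=13, value 57+22+69=148
- D+E: length 10+2=12, value 62+69=131
Best: 157 score.

157 score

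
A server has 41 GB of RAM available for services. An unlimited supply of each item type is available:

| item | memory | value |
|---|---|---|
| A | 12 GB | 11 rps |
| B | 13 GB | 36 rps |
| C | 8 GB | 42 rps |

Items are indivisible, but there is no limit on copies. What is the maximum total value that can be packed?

210 rps

Best value-per-unit is C at 42/8, and filling with it alone uses memory 5×8=40. No mix of the others beats 5×42 = 210.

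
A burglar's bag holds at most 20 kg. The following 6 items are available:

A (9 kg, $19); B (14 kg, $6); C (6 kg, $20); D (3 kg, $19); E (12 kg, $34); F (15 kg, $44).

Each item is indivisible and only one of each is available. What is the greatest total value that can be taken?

This is a 0/1 knapsack; check combinations near the capacity.
- D+F: weight 3+15=18, value 19+44=63
- A+C+D: weight 9+6+3=18, value 19+20+19=58
- C+E: weight 6+12=18, value 20+34=54
- D+E: weight 3+12=15, value 19+34=53
Best: $63.

$63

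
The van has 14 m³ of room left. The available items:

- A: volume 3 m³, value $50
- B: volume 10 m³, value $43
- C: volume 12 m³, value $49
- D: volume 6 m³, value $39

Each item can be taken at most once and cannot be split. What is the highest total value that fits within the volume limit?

Check high-value combinations within 14 m³:
- A+B: volume 3+10=13, value 50+43=93
- A+D: volume 3+6=9, value 50+39=89
- A: volume 3, value 50
Best: $93.

$93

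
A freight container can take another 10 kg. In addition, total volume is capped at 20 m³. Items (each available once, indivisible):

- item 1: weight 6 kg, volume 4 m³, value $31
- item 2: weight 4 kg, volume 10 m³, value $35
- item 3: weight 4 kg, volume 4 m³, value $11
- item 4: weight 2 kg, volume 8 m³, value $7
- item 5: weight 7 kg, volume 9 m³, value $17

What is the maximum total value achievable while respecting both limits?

$66

Feasible sets respecting both limits:
- item 1+item 2: weight 10, volume 14, value 66
- item 2+item 3: weight 8, volume 14, value 46
- item 1+item 3: weight 10, volume 8, value 42
- item 2+item 4: weight 6, volume 18, value 42
Best: $66.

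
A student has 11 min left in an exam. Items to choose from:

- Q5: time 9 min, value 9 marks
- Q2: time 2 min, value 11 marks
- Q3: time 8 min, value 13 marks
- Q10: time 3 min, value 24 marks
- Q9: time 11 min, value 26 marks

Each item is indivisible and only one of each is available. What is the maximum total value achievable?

Check high-value combinations within 11 min:
- Q3+Q10: time 8+3=11, value 13+24=37
- Q2+Q10: time 2+3=5, value 11+24=35
- Q9: time 11, value 26
Best: 37 marks.

37 marks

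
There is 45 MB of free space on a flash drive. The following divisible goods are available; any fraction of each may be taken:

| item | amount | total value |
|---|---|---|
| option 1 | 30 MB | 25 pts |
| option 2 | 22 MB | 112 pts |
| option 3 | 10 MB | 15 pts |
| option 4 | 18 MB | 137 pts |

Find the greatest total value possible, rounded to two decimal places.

256.50

Take in order of value per unit:
- option 4 (137/18 per unit): all 18 → value 137, running total 137.00
- option 2 (112/22 per unit): all 22 → value 112, running total 249.00
- option 3 (15/10 per unit): 5 of 10 → value 5×15/10 = 7.5000, running total 256.50
Total 256.50.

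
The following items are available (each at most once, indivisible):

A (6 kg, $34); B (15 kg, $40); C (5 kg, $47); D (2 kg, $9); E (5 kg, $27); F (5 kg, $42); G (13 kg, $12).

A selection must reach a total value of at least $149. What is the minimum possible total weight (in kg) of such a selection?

Subsets with value ≥ 149, sorted by total weight:
- A+C+E+F: weight 21, value 150
- A+C+D+E+F: weight 23, value 159
- B+C+E+F: weight 30, value 156
- A+B+C+F: weight 31, value 163
Minimum weight: 21 kg.

21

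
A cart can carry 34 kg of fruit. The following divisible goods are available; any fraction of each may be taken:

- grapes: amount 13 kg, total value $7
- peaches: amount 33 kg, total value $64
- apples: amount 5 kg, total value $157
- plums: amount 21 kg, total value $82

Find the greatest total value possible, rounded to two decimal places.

Take in order of value per unit:
- apples (157/5 per unit): all 5 → value 157, running total 157.00
- plums (82/21 per unit): all 21 → value 82, running total 239.00
- peaches (64/33 per unit): 8 of 33 → value 8×64/33 = 15.5152, running total 254.52
Total 254.52.

254.52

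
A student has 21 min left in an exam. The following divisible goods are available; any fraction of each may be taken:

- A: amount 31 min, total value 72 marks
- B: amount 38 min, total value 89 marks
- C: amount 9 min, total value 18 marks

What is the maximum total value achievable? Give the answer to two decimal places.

Take in order of value per unit:
- B (89/38 per unit): 21 of 38 → value 21×89/38 = 49.1842, running total 49.18
Total 49.18.

49.18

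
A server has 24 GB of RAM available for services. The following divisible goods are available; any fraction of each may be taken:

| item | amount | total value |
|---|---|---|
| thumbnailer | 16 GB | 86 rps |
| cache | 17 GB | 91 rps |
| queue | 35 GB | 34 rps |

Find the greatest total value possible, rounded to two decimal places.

128.82

Take in order of value per unit:
- thumbnailer (86/16 per unit): all 16 → value 86, running total 86.00
- cache (91/17 per unit): 8 of 17 → value 8×91/17 = 42.8235, running total 128.82
Total 128.82.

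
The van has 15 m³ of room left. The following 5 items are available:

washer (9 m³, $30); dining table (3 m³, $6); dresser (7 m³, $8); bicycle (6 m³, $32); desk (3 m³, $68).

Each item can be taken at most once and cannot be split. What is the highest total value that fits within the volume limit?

$106

Check high-value combinations within 15 m³:
- dining table+bicycle+desk: volume 3+6+3=12, value 6+32+68=106
- washer+dining table+desk: volume 9+3+3=15, value 30+6+68=104
- bicycle+desk: volume 6+3=9, value 32+68=100
- washer+desk: volume 9+3=12, value 30+68=98
- dining table+dresser+desk: volume 3+7+3=13, value 6+8+68=82
Best: $106.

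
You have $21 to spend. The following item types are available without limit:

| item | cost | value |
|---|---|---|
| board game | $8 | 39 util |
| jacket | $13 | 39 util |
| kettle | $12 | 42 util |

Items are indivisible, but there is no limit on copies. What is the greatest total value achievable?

81 util

Best value-per-unit is board game at 39/8; filling with it alone gives 2×39 = 78.
Optimal mix: 1×board game + 1×kettle → cost 20, value 81.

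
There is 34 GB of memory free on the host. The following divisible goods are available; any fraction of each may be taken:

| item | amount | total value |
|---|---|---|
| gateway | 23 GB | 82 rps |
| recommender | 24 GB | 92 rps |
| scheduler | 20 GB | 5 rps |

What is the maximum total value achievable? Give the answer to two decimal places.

127.65

Take in order of value per unit:
- recommender (92/24 per unit): all 24 → value 92, running total 92.00
- gateway (82/23 per unit): 10 of 23 → value 10×82/23 = 35.6522, running total 127.65
Total 127.65.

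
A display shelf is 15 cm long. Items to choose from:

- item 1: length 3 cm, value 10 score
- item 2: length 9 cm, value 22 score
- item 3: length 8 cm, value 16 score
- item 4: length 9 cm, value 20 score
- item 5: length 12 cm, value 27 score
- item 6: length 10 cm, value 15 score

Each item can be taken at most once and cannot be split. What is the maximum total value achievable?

Check high-value combinations within 15 cm:
- item 1+item 5: length 3+12=15, value 10+27=37
- item 1+item 2: length 3+9=12, value 10+22=32
- item 1+item 4: length 3+9=12, value 10+20=30
Best: 37 score.

37 score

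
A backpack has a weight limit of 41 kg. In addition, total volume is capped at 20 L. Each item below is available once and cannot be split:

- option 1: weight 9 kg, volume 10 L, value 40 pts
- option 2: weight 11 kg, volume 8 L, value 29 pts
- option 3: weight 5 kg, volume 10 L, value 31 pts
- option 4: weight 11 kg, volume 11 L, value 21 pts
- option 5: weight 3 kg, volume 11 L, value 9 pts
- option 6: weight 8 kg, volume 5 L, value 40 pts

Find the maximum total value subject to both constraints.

Feasible sets respecting both limits:
- option 1+option 6: weight 17, volume 15, value 80
- option 1+option 3: weight 14, volume 20, value 71
- option 3+option 6: weight 13, volume 15, value 71
Best: 80 pts.

80 pts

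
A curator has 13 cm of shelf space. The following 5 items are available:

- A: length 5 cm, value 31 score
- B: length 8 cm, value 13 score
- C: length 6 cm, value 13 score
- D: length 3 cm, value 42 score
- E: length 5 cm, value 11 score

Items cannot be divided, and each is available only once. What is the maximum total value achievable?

Check high-value combinations within 13 cm:
- A+D+E: length 5+3+5=13, value 31+42+11=84
- A+D: length 5+3=8, value 31+42=73
- C+D: length 6+3=9, value 13+42=55
- B+D: length 8+3=11, value 13+42=55
Best: 84 score.

84 score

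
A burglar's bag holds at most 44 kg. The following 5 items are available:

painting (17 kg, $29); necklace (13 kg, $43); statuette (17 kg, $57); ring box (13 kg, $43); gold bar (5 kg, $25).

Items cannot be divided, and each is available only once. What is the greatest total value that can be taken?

Check high-value combinations within 44 kg:
- necklace+statuette+ring box: weight 13+17+13=43, value 43+57+43=143
- necklace+statuette+gold bar: weight 13+17+5=35, value 43+57+25=125
- statuette+ring box+gold bar: weight 17+13+5=35, value 57+43+25=125
- painting+necklace+ring box: weight 17+13+13=43, value 29+43+43=115
Best: $143.

$143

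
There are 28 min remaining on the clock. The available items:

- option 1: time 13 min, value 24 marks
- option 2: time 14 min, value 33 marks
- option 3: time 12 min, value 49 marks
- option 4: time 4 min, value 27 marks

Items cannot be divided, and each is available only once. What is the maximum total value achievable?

Check high-value combinations within 28 min:
- option 2+option 3: time 14+12=26, value 33+49=82
- option 3+option 4: time 12+4=16, value 49+27=76
- option 1+option 3: time 13+12=25, value 24+49=73
- option 2+option 4: time 14+4=18, value 33+27=60
Best: 82 marks.

82 marks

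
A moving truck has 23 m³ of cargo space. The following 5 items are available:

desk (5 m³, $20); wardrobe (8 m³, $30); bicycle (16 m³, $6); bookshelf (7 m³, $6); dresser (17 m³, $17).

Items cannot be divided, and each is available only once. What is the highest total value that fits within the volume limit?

Check high-value combinations within 23 m³:
- desk+wardrobe+bookshelf: volume 5+8+7=20, value 20+30+6=56
- desk+wardrobe: volume 5+8=13, value 20+30=50
- desk+dresser: volume 5+17=22, value 20+17=37
- wardrobe+bookshelf: volume 8+7=15, value 30+6=36
- wardrobe: volume 8, value 30
Best: $56.

$56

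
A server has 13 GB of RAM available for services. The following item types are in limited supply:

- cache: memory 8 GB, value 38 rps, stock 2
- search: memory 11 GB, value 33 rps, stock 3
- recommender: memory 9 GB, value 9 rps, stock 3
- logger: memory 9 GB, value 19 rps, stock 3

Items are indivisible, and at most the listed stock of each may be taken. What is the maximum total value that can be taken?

Top feasible selections:
- 1×cache: memory 8, value 38
- 1×search: memory 11, value 33
- 1×logger: memory 9, value 19
- 1×recommender: memory 9, value 9
Best: 38 rps.

38 rps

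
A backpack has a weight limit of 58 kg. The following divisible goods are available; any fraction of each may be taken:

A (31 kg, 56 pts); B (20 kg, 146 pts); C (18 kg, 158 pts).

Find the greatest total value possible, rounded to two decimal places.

340.13

Take in order of value per unit:
- C (158/18 per unit): all 18 → value 158, running total 158.00
- B (146/20 per unit): all 20 → value 146, running total 304.00
- A (56/31 per unit): 20 of 31 → value 20×56/31 = 36.1290, running total 340.13
Total 340.13.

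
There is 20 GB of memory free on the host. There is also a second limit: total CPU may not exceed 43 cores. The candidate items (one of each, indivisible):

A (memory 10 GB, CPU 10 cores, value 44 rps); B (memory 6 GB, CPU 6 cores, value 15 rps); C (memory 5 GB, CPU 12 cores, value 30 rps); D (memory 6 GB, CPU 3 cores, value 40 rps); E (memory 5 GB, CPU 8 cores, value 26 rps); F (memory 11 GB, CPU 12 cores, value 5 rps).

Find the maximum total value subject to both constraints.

Feasible sets respecting both limits:
- A+C+E: memory 20, CPU 30, value 100
- C+D+E: memory 16, CPU 23, value 96
- B+C+D: memory 17, CPU 21, value 85
- A+D: memory 16, CPU 13, value 84
Best: 100 rps.

100 rps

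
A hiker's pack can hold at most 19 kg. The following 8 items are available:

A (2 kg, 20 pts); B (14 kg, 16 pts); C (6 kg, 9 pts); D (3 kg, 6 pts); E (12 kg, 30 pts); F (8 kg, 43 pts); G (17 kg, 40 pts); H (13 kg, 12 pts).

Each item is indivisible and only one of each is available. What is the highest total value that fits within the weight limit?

Check high-value combinations within 19 kg:
- A+C+D+F: weight 2+6+3+8=19, value 20+9+6+43=78
- A+C+F: weight 2+6+8=16, value 20+9+43=72
- A+D+F: weight 2+3+8=13, value 20+6+43=69
Best: 78 pts.

78 pts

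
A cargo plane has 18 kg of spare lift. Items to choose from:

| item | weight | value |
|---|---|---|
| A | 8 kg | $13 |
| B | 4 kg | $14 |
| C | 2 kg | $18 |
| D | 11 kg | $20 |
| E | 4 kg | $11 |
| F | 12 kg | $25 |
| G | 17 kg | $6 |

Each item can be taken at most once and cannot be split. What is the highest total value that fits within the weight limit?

$57

Check high-value combinations within 18 kg:
- B+C+F: weight 4+2+12=18, value 14+18+25=57
- A+B+C+E: weight 8+4+2+4=18, value 13+14+18+11=56
- C+E+F: weight 2+4+12=18, value 18+11+25=54
Best: $57.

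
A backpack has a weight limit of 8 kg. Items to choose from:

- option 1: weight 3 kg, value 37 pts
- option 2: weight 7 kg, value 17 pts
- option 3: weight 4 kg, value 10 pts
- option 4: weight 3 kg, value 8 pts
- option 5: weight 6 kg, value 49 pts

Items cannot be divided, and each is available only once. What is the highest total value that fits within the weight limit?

49 pts

Check high-value combinations within 8 kg:
- option 5: weight 6, value 49
- option 1+option 3: weight 3+4=7, value 37+10=47
- option 1+option 4: weight 3+3=6, value 37+8=45
- option 1: weight 3, value 37
Best: 49 pts.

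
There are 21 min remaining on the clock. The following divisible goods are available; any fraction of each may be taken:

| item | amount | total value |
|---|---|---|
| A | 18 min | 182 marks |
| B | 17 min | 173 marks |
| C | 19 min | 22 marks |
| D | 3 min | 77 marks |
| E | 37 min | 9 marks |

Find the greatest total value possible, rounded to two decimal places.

260.11

Take in order of value per unit:
- D (77/3 per unit): all 3 → value 77, running total 77.00
- B (173/17 per unit): all 17 → value 173, running total 250.00
- A (182/18 per unit): 1 of 18 → value 1×182/18 = 10.1111, running total 260.11
Total 260.11.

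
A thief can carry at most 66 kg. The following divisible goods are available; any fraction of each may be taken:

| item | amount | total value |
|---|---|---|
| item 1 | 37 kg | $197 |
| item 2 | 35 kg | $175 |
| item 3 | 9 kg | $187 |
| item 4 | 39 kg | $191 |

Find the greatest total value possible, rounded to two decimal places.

Take in order of value per unit:
- item 3 (187/9 per unit): all 9 → value 187, running total 187.00
- item 1 (197/37 per unit): all 37 → value 197, running total 384.00
- item 2 (175/35 per unit): 20 of 35 → value 20×175/35 = 100.0000, running total 484.00
Total 484.00.

484.00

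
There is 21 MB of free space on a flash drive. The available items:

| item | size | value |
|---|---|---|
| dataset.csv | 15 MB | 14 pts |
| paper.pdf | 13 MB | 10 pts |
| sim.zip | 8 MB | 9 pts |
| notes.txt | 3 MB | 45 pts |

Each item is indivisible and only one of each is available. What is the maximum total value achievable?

Check high-value combinations within 21 MB:
- dataset.csv+notes.txt: size 15+3=18, value 14+45=59
- paper.pdf+notes.txt: size 13+3=16, value 10+45=55
- sim.zip+notes.txt: size 8+3=11, value 9+45=54
Best: 59 pts.

59 pts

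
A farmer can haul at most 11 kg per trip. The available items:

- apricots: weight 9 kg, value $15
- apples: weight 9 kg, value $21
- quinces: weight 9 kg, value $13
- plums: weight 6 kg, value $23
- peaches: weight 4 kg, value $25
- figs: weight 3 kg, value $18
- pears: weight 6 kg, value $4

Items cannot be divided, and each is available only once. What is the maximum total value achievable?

Check high-value combinations within 11 kg:
- plums+peaches: weight 6+4=10, value 23+25=48
- peaches+figs: weight 4+3=7, value 25+18=43
- plums+figs: weight 6+3=9, value 23+18=41
Best: $48.

$48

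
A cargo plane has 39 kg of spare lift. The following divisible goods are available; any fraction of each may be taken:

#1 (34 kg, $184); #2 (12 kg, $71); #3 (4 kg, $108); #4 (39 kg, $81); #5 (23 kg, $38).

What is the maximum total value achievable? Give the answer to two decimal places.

303.47

Take in order of value per unit:
- #3 (108/4 per unit): all 4 → value 108, running total 108.00
- #2 (71/12 per unit): all 12 → value 71, running total 179.00
- #1 (184/34 per unit): 23 of 34 → value 23×184/34 = 124.4706, running total 303.47
Total 303.47.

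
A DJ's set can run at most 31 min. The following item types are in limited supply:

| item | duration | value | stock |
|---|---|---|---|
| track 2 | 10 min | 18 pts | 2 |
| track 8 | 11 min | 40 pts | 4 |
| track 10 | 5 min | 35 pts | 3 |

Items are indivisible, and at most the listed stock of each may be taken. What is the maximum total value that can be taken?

Best selections within duration 31 and stock limits:
- 1×track 8 + 3×track 10: duration 26, value 145
- 1×track 2 + 1×track 8 + 2×track 10: duration 31, value 128
Best: 145 pts.

145 pts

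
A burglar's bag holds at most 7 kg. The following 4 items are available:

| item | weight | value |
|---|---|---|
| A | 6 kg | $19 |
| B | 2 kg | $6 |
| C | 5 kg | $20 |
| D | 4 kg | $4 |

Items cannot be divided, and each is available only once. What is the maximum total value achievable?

$26

This is a 0/1 knapsack; check combinations near the capacity.
- B+C: weight 2+5=7, value 6+20=26
- C: weight 5, value 20
- A: weight 6, value 19
- B+D: weight 2+4=6, value 6+4=10
- B: weight 2, value 6
Best: $26.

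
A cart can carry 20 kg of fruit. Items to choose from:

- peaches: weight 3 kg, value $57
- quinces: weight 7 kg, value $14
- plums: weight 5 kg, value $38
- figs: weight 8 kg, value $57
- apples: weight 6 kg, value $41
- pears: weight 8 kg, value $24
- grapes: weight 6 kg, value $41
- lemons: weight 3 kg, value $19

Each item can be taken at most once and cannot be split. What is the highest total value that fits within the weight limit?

$177

This is a 0/1 knapsack; check combinations near the capacity.
- peaches+plums+apples+grapes: weight 3+5+6+6=20, value 57+38+41+41=177
- peaches+figs+apples+lemons: weight 3+8+6+3=20, value 57+57+41+19=174
- peaches+figs+grapes+lemons: weight 3+8+6+3=20, value 57+57+41+19=174
- peaches+plums+figs+lemons: weight 3+5+8+3=19, value 57+38+57+19=171
- peaches+apples+grapes+lemons: weight 3+6+6+3=18, value 57+41+41+19=158
Best: $177.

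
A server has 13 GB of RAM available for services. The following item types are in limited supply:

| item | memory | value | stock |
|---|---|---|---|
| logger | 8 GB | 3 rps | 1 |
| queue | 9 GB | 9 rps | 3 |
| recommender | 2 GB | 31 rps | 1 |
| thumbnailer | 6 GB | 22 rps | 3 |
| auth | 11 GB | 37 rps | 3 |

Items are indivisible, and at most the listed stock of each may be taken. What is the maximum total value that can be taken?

68 rps

Top feasible selections:
- 1×recommender + 1×auth: memory 13, value 68
- 1×recommender + 1×thumbnailer: memory 8, value 53
- 2×thumbnailer: memory 12, value 44
- 1×queue + 1×recommender: memory 11, value 40
Best: 68 rps.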